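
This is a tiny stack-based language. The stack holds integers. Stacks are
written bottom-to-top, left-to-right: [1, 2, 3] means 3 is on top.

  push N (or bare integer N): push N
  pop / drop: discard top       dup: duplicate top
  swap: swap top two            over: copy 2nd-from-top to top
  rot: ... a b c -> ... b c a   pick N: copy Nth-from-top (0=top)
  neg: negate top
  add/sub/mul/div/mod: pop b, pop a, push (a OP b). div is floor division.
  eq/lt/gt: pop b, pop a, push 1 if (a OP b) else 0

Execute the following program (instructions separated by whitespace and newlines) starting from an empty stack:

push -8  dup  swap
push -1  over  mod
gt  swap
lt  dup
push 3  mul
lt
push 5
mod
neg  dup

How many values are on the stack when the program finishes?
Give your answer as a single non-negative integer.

After 'push -8': stack = [-8] (depth 1)
After 'dup': stack = [-8, -8] (depth 2)
After 'swap': stack = [-8, -8] (depth 2)
After 'push -1': stack = [-8, -8, -1] (depth 3)
After 'over': stack = [-8, -8, -1, -8] (depth 4)
After 'mod': stack = [-8, -8, -1] (depth 3)
After 'gt': stack = [-8, 0] (depth 2)
After 'swap': stack = [0, -8] (depth 2)
After 'lt': stack = [0] (depth 1)
After 'dup': stack = [0, 0] (depth 2)
After 'push 3': stack = [0, 0, 3] (depth 3)
After 'mul': stack = [0, 0] (depth 2)
After 'lt': stack = [0] (depth 1)
After 'push 5': stack = [0, 5] (depth 2)
After 'mod': stack = [0] (depth 1)
After 'neg': stack = [0] (depth 1)
After 'dup': stack = [0, 0] (depth 2)

Answer: 2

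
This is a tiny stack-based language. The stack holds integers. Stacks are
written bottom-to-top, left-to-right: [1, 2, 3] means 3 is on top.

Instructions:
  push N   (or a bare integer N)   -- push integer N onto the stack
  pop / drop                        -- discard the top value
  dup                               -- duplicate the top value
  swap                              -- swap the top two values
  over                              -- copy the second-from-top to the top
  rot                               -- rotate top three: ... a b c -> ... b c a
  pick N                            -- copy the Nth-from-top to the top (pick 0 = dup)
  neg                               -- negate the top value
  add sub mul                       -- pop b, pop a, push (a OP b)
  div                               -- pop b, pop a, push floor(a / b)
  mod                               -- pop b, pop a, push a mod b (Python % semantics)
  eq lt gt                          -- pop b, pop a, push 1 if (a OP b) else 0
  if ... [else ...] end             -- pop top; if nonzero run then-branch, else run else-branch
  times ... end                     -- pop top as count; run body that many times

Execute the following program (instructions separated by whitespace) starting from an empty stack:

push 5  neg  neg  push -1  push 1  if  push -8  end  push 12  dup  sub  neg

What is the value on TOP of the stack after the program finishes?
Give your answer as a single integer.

Answer: 0

Derivation:
After 'push 5': [5]
After 'neg': [-5]
After 'neg': [5]
After 'push -1': [5, -1]
After 'push 1': [5, -1, 1]
After 'if': [5, -1]
After 'push -8': [5, -1, -8]
After 'push 12': [5, -1, -8, 12]
After 'dup': [5, -1, -8, 12, 12]
After 'sub': [5, -1, -8, 0]
After 'neg': [5, -1, -8, 0]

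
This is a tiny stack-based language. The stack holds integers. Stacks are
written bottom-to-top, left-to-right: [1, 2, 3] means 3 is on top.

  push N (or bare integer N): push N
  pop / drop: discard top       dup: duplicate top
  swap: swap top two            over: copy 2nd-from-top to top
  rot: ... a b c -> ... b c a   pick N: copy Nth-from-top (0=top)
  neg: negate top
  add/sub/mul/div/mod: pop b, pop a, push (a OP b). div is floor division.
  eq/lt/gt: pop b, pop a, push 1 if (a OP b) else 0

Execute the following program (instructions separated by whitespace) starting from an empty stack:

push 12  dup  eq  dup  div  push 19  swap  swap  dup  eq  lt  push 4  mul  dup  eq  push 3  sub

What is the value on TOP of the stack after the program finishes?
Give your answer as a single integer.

After 'push 12': [12]
After 'dup': [12, 12]
After 'eq': [1]
After 'dup': [1, 1]
After 'div': [1]
After 'push 19': [1, 19]
After 'swap': [19, 1]
After 'swap': [1, 19]
After 'dup': [1, 19, 19]
After 'eq': [1, 1]
After 'lt': [0]
After 'push 4': [0, 4]
After 'mul': [0]
After 'dup': [0, 0]
After 'eq': [1]
After 'push 3': [1, 3]
After 'sub': [-2]

Answer: -2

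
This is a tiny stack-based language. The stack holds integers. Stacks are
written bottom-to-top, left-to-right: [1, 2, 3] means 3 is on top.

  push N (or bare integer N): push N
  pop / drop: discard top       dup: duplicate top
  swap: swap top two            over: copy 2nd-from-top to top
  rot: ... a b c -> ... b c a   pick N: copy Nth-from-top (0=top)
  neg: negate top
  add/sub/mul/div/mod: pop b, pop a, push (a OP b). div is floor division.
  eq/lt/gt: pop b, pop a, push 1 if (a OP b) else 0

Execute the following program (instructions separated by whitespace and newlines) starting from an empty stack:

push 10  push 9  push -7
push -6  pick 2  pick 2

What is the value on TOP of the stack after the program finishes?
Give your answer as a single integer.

Answer: -7

Derivation:
After 'push 10': [10]
After 'push 9': [10, 9]
After 'push -7': [10, 9, -7]
After 'push -6': [10, 9, -7, -6]
After 'pick 2': [10, 9, -7, -6, 9]
After 'pick 2': [10, 9, -7, -6, 9, -7]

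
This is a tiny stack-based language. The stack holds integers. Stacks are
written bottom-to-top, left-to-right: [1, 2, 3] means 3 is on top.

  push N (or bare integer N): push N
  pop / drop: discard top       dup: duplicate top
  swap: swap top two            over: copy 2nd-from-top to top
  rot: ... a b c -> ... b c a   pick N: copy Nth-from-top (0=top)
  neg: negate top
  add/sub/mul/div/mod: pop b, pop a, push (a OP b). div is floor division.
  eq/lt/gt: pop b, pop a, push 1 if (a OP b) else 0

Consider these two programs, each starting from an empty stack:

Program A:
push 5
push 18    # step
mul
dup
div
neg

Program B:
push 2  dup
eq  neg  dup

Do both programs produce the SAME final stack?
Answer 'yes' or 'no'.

Answer: no

Derivation:
Program A trace:
  After 'push 5': [5]
  After 'push 18': [5, 18]
  After 'mul': [90]
  After 'dup': [90, 90]
  After 'div': [1]
  After 'neg': [-1]
Program A final stack: [-1]

Program B trace:
  After 'push 2': [2]
  After 'dup': [2, 2]
  After 'eq': [1]
  After 'neg': [-1]
  After 'dup': [-1, -1]
Program B final stack: [-1, -1]
Same: no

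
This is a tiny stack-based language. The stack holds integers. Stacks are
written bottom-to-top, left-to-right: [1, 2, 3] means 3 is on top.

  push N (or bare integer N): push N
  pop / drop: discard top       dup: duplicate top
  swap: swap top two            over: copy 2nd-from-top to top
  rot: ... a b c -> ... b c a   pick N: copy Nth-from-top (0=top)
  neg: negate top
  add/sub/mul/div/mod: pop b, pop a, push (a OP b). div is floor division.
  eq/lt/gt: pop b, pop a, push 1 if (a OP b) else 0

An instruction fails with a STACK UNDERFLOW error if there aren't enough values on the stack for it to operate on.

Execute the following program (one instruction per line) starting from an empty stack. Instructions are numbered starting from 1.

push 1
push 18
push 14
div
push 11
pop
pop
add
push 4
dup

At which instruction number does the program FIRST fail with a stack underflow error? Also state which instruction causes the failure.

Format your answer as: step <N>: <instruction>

Step 1 ('push 1'): stack = [1], depth = 1
Step 2 ('push 18'): stack = [1, 18], depth = 2
Step 3 ('push 14'): stack = [1, 18, 14], depth = 3
Step 4 ('div'): stack = [1, 1], depth = 2
Step 5 ('push 11'): stack = [1, 1, 11], depth = 3
Step 6 ('pop'): stack = [1, 1], depth = 2
Step 7 ('pop'): stack = [1], depth = 1
Step 8 ('add'): needs 2 value(s) but depth is 1 — STACK UNDERFLOW

Answer: step 8: add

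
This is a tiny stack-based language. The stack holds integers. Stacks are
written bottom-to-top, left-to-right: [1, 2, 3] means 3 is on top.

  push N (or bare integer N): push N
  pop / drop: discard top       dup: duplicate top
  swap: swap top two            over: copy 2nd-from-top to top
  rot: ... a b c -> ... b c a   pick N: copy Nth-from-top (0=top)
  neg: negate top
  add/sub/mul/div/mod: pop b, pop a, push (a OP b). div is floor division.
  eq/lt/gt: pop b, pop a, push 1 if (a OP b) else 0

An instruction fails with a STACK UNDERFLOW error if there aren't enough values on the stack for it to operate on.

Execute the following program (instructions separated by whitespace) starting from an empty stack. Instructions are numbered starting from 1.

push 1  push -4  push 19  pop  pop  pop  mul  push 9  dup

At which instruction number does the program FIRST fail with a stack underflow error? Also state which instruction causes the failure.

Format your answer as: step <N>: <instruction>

Answer: step 7: mul

Derivation:
Step 1 ('push 1'): stack = [1], depth = 1
Step 2 ('push -4'): stack = [1, -4], depth = 2
Step 3 ('push 19'): stack = [1, -4, 19], depth = 3
Step 4 ('pop'): stack = [1, -4], depth = 2
Step 5 ('pop'): stack = [1], depth = 1
Step 6 ('pop'): stack = [], depth = 0
Step 7 ('mul'): needs 2 value(s) but depth is 0 — STACK UNDERFLOW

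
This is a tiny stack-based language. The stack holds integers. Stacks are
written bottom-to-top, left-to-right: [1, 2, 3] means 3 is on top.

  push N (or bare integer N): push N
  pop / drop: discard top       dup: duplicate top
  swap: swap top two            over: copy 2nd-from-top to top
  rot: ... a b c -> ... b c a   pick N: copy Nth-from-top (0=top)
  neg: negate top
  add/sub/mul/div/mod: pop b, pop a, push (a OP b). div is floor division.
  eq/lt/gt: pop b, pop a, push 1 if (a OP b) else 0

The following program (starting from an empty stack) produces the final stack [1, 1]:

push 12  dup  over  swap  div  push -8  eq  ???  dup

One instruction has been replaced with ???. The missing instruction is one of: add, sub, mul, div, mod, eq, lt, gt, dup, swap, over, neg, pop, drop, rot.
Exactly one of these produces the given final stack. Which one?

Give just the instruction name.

Answer: gt

Derivation:
Stack before ???: [12, 0]
Stack after ???:  [1]
The instruction that transforms [12, 0] -> [1] is: gt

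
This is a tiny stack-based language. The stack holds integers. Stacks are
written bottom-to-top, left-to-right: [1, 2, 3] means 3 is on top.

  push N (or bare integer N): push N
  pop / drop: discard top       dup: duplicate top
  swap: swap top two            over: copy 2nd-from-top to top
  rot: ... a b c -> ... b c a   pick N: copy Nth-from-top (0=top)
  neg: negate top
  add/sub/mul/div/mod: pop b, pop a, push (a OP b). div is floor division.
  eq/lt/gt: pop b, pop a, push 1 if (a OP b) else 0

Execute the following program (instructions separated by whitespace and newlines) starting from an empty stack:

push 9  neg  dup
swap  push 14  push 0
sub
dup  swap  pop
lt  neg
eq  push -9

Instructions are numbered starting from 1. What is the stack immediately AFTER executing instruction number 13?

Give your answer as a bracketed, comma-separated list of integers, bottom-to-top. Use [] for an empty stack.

Step 1 ('push 9'): [9]
Step 2 ('neg'): [-9]
Step 3 ('dup'): [-9, -9]
Step 4 ('swap'): [-9, -9]
Step 5 ('push 14'): [-9, -9, 14]
Step 6 ('push 0'): [-9, -9, 14, 0]
Step 7 ('sub'): [-9, -9, 14]
Step 8 ('dup'): [-9, -9, 14, 14]
Step 9 ('swap'): [-9, -9, 14, 14]
Step 10 ('pop'): [-9, -9, 14]
Step 11 ('lt'): [-9, 1]
Step 12 ('neg'): [-9, -1]
Step 13 ('eq'): [0]

Answer: [0]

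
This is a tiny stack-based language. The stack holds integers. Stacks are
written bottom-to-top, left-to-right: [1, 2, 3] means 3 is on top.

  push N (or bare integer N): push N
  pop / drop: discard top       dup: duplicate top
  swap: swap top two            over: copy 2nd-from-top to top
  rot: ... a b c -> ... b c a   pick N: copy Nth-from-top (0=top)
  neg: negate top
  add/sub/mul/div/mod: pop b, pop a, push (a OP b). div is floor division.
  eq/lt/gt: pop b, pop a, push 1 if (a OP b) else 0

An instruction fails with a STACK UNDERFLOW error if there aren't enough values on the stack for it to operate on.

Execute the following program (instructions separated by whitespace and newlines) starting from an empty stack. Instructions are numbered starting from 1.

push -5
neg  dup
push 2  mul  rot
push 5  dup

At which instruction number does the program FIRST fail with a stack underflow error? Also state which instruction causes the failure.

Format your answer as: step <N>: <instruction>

Step 1 ('push -5'): stack = [-5], depth = 1
Step 2 ('neg'): stack = [5], depth = 1
Step 3 ('dup'): stack = [5, 5], depth = 2
Step 4 ('push 2'): stack = [5, 5, 2], depth = 3
Step 5 ('mul'): stack = [5, 10], depth = 2
Step 6 ('rot'): needs 3 value(s) but depth is 2 — STACK UNDERFLOW

Answer: step 6: rot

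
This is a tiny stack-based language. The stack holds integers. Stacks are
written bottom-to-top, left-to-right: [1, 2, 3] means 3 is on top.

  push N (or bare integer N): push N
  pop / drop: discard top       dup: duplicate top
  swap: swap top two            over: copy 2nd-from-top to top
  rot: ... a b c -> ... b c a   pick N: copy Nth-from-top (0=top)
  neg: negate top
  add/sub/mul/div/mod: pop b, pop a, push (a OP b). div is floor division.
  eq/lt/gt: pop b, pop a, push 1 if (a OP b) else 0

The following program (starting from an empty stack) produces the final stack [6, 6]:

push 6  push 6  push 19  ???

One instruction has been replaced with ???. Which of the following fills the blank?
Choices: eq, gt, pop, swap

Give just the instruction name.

Stack before ???: [6, 6, 19]
Stack after ???:  [6, 6]
Checking each choice:
  eq: produces [6, 0]
  gt: produces [6, 0]
  pop: MATCH
  swap: produces [6, 19, 6]


Answer: pop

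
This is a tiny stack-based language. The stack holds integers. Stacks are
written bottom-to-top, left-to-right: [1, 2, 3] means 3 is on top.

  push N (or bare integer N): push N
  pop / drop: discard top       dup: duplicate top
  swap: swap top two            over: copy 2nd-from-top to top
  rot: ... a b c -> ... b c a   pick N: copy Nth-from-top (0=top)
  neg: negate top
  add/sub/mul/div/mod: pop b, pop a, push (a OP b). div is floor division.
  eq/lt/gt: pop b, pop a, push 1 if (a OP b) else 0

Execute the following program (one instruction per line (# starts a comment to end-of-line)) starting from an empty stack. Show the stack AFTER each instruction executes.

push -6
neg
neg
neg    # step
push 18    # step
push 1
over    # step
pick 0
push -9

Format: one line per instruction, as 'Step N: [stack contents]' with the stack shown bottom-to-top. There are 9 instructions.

Step 1: [-6]
Step 2: [6]
Step 3: [-6]
Step 4: [6]
Step 5: [6, 18]
Step 6: [6, 18, 1]
Step 7: [6, 18, 1, 18]
Step 8: [6, 18, 1, 18, 18]
Step 9: [6, 18, 1, 18, 18, -9]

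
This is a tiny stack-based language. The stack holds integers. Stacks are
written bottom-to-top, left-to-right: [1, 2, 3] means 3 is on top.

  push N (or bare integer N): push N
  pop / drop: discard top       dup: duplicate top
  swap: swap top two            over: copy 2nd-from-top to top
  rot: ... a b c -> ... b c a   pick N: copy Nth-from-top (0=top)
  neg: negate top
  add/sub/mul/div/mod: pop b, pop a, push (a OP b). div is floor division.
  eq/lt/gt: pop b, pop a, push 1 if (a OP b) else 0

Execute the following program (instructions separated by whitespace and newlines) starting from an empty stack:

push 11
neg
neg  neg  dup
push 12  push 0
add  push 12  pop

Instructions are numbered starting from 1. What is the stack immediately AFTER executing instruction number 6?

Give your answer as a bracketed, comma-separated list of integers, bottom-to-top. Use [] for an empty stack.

Answer: [-11, -11, 12]

Derivation:
Step 1 ('push 11'): [11]
Step 2 ('neg'): [-11]
Step 3 ('neg'): [11]
Step 4 ('neg'): [-11]
Step 5 ('dup'): [-11, -11]
Step 6 ('push 12'): [-11, -11, 12]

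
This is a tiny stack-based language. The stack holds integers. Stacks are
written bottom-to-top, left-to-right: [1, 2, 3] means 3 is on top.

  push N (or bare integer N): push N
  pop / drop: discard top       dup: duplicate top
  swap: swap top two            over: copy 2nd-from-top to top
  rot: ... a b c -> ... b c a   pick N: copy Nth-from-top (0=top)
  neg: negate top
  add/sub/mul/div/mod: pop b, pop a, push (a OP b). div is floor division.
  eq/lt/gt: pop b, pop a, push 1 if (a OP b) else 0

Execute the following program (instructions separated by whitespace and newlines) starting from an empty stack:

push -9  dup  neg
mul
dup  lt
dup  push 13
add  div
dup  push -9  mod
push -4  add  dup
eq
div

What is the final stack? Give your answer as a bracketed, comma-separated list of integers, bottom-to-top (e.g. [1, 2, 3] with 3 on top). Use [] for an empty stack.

Answer: [0]

Derivation:
After 'push -9': [-9]
After 'dup': [-9, -9]
After 'neg': [-9, 9]
After 'mul': [-81]
After 'dup': [-81, -81]
After 'lt': [0]
After 'dup': [0, 0]
After 'push 13': [0, 0, 13]
After 'add': [0, 13]
After 'div': [0]
After 'dup': [0, 0]
After 'push -9': [0, 0, -9]
After 'mod': [0, 0]
After 'push -4': [0, 0, -4]
After 'add': [0, -4]
After 'dup': [0, -4, -4]
After 'eq': [0, 1]
After 'div': [0]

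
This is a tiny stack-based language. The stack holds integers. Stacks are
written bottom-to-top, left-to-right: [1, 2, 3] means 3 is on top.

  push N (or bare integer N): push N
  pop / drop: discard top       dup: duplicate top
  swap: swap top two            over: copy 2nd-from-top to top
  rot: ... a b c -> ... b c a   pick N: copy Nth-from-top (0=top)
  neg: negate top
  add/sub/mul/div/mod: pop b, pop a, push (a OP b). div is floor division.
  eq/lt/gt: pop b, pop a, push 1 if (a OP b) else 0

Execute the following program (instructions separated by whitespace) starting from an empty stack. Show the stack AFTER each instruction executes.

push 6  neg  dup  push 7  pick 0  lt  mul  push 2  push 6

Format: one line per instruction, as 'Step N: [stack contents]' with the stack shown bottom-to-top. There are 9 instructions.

Step 1: [6]
Step 2: [-6]
Step 3: [-6, -6]
Step 4: [-6, -6, 7]
Step 5: [-6, -6, 7, 7]
Step 6: [-6, -6, 0]
Step 7: [-6, 0]
Step 8: [-6, 0, 2]
Step 9: [-6, 0, 2, 6]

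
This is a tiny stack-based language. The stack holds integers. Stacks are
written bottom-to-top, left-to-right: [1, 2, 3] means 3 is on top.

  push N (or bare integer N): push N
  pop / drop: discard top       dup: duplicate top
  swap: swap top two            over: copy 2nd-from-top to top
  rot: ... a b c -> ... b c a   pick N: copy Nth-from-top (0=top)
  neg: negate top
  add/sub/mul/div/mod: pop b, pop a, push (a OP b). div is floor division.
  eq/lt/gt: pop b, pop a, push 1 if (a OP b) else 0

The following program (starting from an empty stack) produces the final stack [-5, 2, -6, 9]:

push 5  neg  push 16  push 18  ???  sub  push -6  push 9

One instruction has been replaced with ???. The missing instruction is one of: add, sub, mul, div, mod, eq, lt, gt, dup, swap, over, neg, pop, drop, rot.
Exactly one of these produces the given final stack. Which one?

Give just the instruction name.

Answer: swap

Derivation:
Stack before ???: [-5, 16, 18]
Stack after ???:  [-5, 18, 16]
The instruction that transforms [-5, 16, 18] -> [-5, 18, 16] is: swap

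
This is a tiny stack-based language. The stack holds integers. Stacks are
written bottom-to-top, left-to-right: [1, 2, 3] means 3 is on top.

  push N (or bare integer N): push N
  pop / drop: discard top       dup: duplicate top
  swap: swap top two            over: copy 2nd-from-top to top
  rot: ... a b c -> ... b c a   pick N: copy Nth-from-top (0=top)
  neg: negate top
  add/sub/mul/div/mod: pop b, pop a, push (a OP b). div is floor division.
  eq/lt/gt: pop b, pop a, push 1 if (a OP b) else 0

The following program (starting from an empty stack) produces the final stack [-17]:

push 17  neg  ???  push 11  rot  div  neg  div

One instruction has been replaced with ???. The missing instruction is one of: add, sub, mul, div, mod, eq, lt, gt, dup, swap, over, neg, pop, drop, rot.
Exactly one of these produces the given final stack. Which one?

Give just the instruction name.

Stack before ???: [-17]
Stack after ???:  [-17, -17]
The instruction that transforms [-17] -> [-17, -17] is: dup

Answer: dup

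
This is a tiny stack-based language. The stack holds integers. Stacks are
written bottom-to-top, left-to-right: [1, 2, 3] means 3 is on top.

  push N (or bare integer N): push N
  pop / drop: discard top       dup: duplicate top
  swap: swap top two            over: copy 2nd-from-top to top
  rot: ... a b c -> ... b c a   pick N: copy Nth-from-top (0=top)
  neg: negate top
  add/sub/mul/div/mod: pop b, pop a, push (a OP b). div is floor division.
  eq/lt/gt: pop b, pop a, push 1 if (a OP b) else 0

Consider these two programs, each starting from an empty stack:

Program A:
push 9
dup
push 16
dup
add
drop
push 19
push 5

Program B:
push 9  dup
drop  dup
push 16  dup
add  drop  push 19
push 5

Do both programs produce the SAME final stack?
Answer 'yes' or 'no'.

Answer: yes

Derivation:
Program A trace:
  After 'push 9': [9]
  After 'dup': [9, 9]
  After 'push 16': [9, 9, 16]
  After 'dup': [9, 9, 16, 16]
  After 'add': [9, 9, 32]
  After 'drop': [9, 9]
  After 'push 19': [9, 9, 19]
  After 'push 5': [9, 9, 19, 5]
Program A final stack: [9, 9, 19, 5]

Program B trace:
  After 'push 9': [9]
  After 'dup': [9, 9]
  After 'drop': [9]
  After 'dup': [9, 9]
  After 'push 16': [9, 9, 16]
  After 'dup': [9, 9, 16, 16]
  After 'add': [9, 9, 32]
  After 'drop': [9, 9]
  After 'push 19': [9, 9, 19]
  After 'push 5': [9, 9, 19, 5]
Program B final stack: [9, 9, 19, 5]
Same: yes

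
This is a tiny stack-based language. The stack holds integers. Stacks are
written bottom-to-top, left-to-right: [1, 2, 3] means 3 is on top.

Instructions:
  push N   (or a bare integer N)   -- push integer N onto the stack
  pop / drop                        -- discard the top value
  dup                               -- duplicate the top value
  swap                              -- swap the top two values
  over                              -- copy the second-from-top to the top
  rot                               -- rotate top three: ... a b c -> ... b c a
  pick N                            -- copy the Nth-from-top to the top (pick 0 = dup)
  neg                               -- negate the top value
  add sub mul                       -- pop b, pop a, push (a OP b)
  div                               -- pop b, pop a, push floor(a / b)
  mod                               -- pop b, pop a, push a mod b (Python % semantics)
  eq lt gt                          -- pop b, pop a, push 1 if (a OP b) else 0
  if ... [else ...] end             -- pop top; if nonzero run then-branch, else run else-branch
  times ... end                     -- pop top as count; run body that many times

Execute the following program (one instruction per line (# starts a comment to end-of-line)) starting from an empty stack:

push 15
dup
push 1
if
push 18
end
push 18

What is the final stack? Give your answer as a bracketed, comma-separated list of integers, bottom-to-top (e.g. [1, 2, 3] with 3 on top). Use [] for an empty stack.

After 'push 15': [15]
After 'dup': [15, 15]
After 'push 1': [15, 15, 1]
After 'if': [15, 15]
After 'push 18': [15, 15, 18]
After 'push 18': [15, 15, 18, 18]

Answer: [15, 15, 18, 18]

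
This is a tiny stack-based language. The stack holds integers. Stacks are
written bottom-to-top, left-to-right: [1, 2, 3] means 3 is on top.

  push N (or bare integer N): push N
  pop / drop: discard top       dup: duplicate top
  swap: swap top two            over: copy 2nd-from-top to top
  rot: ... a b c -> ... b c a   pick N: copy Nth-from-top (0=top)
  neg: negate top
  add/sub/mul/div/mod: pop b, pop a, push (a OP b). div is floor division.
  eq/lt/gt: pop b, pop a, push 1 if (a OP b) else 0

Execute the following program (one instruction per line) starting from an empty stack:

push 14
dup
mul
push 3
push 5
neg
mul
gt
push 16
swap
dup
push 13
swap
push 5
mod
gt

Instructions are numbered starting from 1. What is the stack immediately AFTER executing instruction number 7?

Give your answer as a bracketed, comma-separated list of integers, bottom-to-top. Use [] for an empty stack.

Step 1 ('push 14'): [14]
Step 2 ('dup'): [14, 14]
Step 3 ('mul'): [196]
Step 4 ('push 3'): [196, 3]
Step 5 ('push 5'): [196, 3, 5]
Step 6 ('neg'): [196, 3, -5]
Step 7 ('mul'): [196, -15]

Answer: [196, -15]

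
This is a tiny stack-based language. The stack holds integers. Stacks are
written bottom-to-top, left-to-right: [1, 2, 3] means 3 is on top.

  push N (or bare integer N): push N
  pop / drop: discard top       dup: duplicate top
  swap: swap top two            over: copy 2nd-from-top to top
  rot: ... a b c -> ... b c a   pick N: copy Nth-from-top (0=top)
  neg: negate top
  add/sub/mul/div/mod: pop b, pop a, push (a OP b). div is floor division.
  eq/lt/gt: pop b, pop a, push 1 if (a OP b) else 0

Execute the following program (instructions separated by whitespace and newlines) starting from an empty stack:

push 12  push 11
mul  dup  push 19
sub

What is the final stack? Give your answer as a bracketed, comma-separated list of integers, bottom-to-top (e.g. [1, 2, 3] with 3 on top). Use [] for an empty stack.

After 'push 12': [12]
After 'push 11': [12, 11]
After 'mul': [132]
After 'dup': [132, 132]
After 'push 19': [132, 132, 19]
After 'sub': [132, 113]

Answer: [132, 113]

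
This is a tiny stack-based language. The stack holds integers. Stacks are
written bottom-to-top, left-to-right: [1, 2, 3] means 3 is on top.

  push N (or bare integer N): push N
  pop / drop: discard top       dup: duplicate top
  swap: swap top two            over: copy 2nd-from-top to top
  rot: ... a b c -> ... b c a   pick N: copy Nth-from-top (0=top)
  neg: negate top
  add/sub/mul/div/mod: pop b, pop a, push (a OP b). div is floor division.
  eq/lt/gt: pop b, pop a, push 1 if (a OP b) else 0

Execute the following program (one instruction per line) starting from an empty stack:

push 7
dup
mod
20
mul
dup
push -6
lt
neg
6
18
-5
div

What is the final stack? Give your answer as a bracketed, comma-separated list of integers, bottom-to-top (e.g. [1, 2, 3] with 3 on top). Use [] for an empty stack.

Answer: [0, 0, 6, -4]

Derivation:
After 'push 7': [7]
After 'dup': [7, 7]
After 'mod': [0]
After 'push 20': [0, 20]
After 'mul': [0]
After 'dup': [0, 0]
After 'push -6': [0, 0, -6]
After 'lt': [0, 0]
After 'neg': [0, 0]
After 'push 6': [0, 0, 6]
After 'push 18': [0, 0, 6, 18]
After 'push -5': [0, 0, 6, 18, -5]
After 'div': [0, 0, 6, -4]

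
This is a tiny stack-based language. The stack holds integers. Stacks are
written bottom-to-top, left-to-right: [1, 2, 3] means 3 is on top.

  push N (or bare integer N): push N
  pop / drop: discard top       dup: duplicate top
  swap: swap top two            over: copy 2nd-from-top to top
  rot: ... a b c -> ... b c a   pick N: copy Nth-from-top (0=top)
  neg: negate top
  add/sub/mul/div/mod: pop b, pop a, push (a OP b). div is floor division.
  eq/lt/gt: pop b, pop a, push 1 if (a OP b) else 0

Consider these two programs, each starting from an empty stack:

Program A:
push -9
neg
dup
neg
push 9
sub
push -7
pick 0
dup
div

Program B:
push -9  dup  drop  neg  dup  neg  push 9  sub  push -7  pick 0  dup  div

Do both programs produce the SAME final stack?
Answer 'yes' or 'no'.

Program A trace:
  After 'push -9': [-9]
  After 'neg': [9]
  After 'dup': [9, 9]
  After 'neg': [9, -9]
  After 'push 9': [9, -9, 9]
  After 'sub': [9, -18]
  After 'push -7': [9, -18, -7]
  After 'pick 0': [9, -18, -7, -7]
  After 'dup': [9, -18, -7, -7, -7]
  After 'div': [9, -18, -7, 1]
Program A final stack: [9, -18, -7, 1]

Program B trace:
  After 'push -9': [-9]
  After 'dup': [-9, -9]
  After 'drop': [-9]
  After 'neg': [9]
  After 'dup': [9, 9]
  After 'neg': [9, -9]
  After 'push 9': [9, -9, 9]
  After 'sub': [9, -18]
  After 'push -7': [9, -18, -7]
  After 'pick 0': [9, -18, -7, -7]
  After 'dup': [9, -18, -7, -7, -7]
  After 'div': [9, -18, -7, 1]
Program B final stack: [9, -18, -7, 1]
Same: yes

Answer: yes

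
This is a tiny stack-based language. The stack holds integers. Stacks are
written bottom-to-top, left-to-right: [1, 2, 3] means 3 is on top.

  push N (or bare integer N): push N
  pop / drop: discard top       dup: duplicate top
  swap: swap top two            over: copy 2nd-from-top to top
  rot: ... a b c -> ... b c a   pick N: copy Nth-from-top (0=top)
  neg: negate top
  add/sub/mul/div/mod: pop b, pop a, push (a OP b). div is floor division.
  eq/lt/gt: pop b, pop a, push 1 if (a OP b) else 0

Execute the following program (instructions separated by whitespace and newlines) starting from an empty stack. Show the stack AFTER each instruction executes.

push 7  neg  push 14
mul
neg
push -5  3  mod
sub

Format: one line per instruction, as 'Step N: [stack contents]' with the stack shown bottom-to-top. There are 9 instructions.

Step 1: [7]
Step 2: [-7]
Step 3: [-7, 14]
Step 4: [-98]
Step 5: [98]
Step 6: [98, -5]
Step 7: [98, -5, 3]
Step 8: [98, 1]
Step 9: [97]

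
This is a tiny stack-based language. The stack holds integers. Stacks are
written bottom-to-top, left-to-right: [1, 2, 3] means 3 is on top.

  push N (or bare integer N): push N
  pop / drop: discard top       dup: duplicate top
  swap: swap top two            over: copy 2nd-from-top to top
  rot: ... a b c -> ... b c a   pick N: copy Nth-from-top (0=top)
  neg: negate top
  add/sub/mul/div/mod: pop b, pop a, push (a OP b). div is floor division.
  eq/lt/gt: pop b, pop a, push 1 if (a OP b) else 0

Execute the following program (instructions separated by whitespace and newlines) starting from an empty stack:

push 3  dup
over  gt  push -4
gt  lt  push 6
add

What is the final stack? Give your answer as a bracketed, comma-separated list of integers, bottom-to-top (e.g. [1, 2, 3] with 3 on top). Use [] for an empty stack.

Answer: [6]

Derivation:
After 'push 3': [3]
After 'dup': [3, 3]
After 'over': [3, 3, 3]
After 'gt': [3, 0]
After 'push -4': [3, 0, -4]
After 'gt': [3, 1]
After 'lt': [0]
After 'push 6': [0, 6]
After 'add': [6]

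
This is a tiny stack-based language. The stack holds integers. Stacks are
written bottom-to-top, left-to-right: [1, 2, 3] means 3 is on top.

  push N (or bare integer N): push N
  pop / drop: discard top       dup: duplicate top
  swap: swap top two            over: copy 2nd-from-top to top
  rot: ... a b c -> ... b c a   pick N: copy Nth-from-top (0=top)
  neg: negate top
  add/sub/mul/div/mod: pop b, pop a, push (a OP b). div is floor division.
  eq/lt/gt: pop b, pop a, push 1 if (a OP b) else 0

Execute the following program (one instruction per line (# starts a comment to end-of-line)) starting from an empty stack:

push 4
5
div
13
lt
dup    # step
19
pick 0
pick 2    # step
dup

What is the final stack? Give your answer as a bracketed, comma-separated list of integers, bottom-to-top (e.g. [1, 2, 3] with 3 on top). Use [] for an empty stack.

Answer: [1, 1, 19, 19, 1, 1]

Derivation:
After 'push 4': [4]
After 'push 5': [4, 5]
After 'div': [0]
After 'push 13': [0, 13]
After 'lt': [1]
After 'dup': [1, 1]
After 'push 19': [1, 1, 19]
After 'pick 0': [1, 1, 19, 19]
After 'pick 2': [1, 1, 19, 19, 1]
After 'dup': [1, 1, 19, 19, 1, 1]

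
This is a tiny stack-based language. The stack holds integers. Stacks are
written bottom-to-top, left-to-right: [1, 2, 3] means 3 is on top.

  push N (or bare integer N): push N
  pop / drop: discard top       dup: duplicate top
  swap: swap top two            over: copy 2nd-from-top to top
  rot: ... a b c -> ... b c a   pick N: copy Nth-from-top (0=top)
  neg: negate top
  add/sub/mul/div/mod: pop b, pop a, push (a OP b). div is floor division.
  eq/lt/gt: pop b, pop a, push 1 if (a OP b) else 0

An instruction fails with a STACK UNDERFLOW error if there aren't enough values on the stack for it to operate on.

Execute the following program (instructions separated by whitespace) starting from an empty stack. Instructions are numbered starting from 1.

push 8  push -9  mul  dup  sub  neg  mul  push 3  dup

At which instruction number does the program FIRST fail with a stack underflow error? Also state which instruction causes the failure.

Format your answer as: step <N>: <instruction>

Answer: step 7: mul

Derivation:
Step 1 ('push 8'): stack = [8], depth = 1
Step 2 ('push -9'): stack = [8, -9], depth = 2
Step 3 ('mul'): stack = [-72], depth = 1
Step 4 ('dup'): stack = [-72, -72], depth = 2
Step 5 ('sub'): stack = [0], depth = 1
Step 6 ('neg'): stack = [0], depth = 1
Step 7 ('mul'): needs 2 value(s) but depth is 1 — STACK UNDERFLOW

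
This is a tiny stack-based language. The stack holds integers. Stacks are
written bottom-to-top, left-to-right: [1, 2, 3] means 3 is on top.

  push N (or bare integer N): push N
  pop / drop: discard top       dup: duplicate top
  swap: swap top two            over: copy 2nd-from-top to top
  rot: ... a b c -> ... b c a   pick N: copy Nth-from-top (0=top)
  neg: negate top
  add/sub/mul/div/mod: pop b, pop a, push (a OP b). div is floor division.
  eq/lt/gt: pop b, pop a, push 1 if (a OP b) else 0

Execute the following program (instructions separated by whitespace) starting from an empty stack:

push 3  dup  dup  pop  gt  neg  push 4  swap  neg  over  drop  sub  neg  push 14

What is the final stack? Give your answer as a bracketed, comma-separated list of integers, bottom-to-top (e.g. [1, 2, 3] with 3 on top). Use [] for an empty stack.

After 'push 3': [3]
After 'dup': [3, 3]
After 'dup': [3, 3, 3]
After 'pop': [3, 3]
After 'gt': [0]
After 'neg': [0]
After 'push 4': [0, 4]
After 'swap': [4, 0]
After 'neg': [4, 0]
After 'over': [4, 0, 4]
After 'drop': [4, 0]
After 'sub': [4]
After 'neg': [-4]
After 'push 14': [-4, 14]

Answer: [-4, 14]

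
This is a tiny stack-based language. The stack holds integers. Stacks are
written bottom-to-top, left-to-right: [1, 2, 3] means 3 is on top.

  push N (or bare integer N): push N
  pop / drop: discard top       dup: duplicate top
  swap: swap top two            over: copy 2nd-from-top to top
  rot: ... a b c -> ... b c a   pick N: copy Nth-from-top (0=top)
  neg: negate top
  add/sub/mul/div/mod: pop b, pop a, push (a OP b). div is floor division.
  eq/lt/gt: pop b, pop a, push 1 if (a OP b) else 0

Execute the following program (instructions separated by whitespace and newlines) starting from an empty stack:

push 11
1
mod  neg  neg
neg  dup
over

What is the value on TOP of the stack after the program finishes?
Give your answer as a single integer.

After 'push 11': [11]
After 'push 1': [11, 1]
After 'mod': [0]
After 'neg': [0]
After 'neg': [0]
After 'neg': [0]
After 'dup': [0, 0]
After 'over': [0, 0, 0]

Answer: 0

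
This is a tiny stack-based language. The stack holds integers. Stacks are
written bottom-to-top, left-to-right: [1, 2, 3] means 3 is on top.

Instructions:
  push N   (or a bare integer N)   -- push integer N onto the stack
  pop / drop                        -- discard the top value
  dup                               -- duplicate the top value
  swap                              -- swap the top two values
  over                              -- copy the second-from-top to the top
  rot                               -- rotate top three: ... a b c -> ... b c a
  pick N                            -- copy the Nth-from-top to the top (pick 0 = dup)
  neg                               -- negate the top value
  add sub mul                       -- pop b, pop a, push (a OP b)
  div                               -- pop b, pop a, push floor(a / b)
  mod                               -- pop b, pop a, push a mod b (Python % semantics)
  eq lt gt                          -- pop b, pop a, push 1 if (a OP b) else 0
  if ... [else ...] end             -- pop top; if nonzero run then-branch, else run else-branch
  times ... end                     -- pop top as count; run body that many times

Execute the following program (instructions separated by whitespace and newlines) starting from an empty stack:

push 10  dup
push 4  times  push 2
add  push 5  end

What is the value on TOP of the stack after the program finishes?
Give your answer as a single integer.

After 'push 10': [10]
After 'dup': [10, 10]
After 'push 4': [10, 10, 4]
After 'times': [10, 10]
After 'push 2': [10, 10, 2]
After 'add': [10, 12]
After 'push 5': [10, 12, 5]
After 'push 2': [10, 12, 5, 2]
After 'add': [10, 12, 7]
After 'push 5': [10, 12, 7, 5]
After 'push 2': [10, 12, 7, 5, 2]
After 'add': [10, 12, 7, 7]
After 'push 5': [10, 12, 7, 7, 5]
After 'push 2': [10, 12, 7, 7, 5, 2]
After 'add': [10, 12, 7, 7, 7]
After 'push 5': [10, 12, 7, 7, 7, 5]

Answer: 5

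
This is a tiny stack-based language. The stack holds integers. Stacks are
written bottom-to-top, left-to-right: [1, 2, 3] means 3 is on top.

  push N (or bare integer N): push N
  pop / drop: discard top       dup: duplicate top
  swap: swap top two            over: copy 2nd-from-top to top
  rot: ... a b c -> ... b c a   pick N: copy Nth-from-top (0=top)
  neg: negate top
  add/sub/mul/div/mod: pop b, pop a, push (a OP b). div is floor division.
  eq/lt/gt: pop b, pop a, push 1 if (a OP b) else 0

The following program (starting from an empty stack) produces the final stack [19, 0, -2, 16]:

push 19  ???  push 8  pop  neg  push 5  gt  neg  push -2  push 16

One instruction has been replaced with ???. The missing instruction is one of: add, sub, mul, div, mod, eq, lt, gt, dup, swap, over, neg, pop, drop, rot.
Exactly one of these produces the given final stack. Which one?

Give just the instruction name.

Answer: dup

Derivation:
Stack before ???: [19]
Stack after ???:  [19, 19]
The instruction that transforms [19] -> [19, 19] is: dup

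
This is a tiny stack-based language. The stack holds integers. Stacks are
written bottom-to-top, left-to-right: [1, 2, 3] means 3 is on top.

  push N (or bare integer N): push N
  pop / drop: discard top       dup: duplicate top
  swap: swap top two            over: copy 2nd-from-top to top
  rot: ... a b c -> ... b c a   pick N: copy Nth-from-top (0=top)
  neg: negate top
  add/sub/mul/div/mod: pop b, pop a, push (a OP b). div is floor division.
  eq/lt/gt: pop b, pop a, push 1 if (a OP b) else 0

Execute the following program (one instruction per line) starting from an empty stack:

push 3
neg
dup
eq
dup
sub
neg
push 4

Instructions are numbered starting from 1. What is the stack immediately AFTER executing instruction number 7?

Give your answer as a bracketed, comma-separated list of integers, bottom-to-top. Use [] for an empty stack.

Answer: [0]

Derivation:
Step 1 ('push 3'): [3]
Step 2 ('neg'): [-3]
Step 3 ('dup'): [-3, -3]
Step 4 ('eq'): [1]
Step 5 ('dup'): [1, 1]
Step 6 ('sub'): [0]
Step 7 ('neg'): [0]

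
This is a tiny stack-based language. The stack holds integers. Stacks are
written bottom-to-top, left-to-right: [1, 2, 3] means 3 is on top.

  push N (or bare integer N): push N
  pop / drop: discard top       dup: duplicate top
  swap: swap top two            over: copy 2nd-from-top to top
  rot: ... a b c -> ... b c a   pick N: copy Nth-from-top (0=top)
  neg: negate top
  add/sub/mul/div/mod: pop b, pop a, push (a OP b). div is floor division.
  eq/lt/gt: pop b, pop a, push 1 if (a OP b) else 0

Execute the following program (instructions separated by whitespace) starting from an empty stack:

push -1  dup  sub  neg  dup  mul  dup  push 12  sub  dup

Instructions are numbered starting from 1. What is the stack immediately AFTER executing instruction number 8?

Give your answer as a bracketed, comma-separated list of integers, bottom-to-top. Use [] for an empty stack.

Step 1 ('push -1'): [-1]
Step 2 ('dup'): [-1, -1]
Step 3 ('sub'): [0]
Step 4 ('neg'): [0]
Step 5 ('dup'): [0, 0]
Step 6 ('mul'): [0]
Step 7 ('dup'): [0, 0]
Step 8 ('push 12'): [0, 0, 12]

Answer: [0, 0, 12]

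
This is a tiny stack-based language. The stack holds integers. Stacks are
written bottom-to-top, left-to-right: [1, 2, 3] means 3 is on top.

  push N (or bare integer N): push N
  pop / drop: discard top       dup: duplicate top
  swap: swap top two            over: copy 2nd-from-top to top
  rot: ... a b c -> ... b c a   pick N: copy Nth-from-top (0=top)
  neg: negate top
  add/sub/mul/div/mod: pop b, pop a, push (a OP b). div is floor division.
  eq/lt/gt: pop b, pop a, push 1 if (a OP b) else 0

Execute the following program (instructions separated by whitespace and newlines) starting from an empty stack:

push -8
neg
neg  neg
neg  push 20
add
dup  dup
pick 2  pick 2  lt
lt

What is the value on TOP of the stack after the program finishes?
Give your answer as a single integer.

After 'push -8': [-8]
After 'neg': [8]
After 'neg': [-8]
After 'neg': [8]
After 'neg': [-8]
After 'push 20': [-8, 20]
After 'add': [12]
After 'dup': [12, 12]
After 'dup': [12, 12, 12]
After 'pick 2': [12, 12, 12, 12]
After 'pick 2': [12, 12, 12, 12, 12]
After 'lt': [12, 12, 12, 0]
After 'lt': [12, 12, 0]

Answer: 0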